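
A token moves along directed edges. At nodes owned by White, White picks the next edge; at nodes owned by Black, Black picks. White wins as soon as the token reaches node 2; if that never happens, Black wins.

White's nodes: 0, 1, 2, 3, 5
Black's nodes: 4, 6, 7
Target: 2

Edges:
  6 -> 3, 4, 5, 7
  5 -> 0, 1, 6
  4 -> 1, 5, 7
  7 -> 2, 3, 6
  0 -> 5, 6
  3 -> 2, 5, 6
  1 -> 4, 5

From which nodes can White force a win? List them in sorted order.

2, 3

A0 = {2}
A1: add {3} — 3 (White) has 3→2.
A2 = A1; e.g. 0 (White) has no edge into A1. Fixed point.
White's winning region = {2, 3}.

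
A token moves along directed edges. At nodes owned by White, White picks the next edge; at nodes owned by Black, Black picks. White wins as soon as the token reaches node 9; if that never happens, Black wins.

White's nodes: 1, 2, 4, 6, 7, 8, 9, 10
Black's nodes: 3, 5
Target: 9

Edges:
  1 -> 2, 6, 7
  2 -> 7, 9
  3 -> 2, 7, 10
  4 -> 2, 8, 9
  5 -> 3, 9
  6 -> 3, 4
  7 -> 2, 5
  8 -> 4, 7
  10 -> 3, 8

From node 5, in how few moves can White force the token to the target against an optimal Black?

A0 = {9}
A1: add {2, 4} — 2 (White) has 2→9; 4 (White) has 4→9.
A2: add {1, 6, 7, 8} — 1 (White) has 1→2; 6 (White) has 6→4; 7 (White) has 7→2; 8 (White) has 8→4.
A3: add {10} — 10 (White) has 10→8.
A4: add {3} — 3 (Black): all of {2, 7, 10} already in.
A5: add {5} — 5 (Black): all of {3, 9} already in.
A5 = all vertices. Fixed point.
5 enters the attractor at level 5, so White can force the target in 5 moves from there.

5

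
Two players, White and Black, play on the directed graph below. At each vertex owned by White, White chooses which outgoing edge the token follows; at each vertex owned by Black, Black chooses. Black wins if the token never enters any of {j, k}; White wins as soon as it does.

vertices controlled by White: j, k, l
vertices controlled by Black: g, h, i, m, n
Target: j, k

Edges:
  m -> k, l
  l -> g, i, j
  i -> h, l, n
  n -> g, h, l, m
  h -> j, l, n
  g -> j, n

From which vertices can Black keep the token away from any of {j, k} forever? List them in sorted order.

A0 = {j, k}
A1: add {l} — l (White) has l→j.
A2: add {m} — m (Black): all of {k, l} already in.
A3 = A2; e.g. g (Black) can still go to n. Fixed point.
White's attractor = {j, k, l, m}; Black avoids the target exactly from the complement.

g, h, i, n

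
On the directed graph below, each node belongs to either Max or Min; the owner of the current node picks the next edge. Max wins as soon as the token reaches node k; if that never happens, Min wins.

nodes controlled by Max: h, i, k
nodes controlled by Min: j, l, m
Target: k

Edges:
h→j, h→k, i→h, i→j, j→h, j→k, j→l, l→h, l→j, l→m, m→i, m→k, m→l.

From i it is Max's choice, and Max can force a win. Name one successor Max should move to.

h

A0 = {k}
A1: add {h} — h (Max) has h→k.
A2: add {i} — i (Max) has i→h.
A3 = A2; e.g. j (Min) can still go to l. Fixed point.
From i, successor h is in the attractor (rank 1); the other successor j is not.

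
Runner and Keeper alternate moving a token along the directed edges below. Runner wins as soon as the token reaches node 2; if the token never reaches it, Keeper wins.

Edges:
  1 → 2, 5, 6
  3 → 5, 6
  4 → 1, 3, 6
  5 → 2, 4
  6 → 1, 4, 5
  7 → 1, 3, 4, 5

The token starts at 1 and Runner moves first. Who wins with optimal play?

Runner

Track states (vertex, player-to-move).
A0 = {(2,Runner), (2,Keeper)}
A1: add {(1,Runner), (5,Runner)}.
(1,Runner) ∈ A1 ⇒ Runner forces the target.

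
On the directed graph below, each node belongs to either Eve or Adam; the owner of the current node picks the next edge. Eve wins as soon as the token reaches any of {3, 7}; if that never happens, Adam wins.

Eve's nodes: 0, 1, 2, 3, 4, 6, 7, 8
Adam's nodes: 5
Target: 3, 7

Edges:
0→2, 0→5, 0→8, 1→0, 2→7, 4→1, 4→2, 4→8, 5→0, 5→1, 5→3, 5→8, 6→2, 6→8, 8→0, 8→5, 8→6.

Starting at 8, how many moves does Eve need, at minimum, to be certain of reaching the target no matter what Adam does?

3

A0 = {3, 7}
A1: add {2} — 2 (Eve) has 2→7.
A2: add {0, 4, 6} — 0 (Eve) has 0→2; 4 (Eve) has 4→2; 6 (Eve) has 6→2.
A3: add {1, 8} — 1 (Eve) has 1→0; 8 (Eve) has 8→0.
8 enters the attractor at level 3, so Eve can force the target in 3 moves from there.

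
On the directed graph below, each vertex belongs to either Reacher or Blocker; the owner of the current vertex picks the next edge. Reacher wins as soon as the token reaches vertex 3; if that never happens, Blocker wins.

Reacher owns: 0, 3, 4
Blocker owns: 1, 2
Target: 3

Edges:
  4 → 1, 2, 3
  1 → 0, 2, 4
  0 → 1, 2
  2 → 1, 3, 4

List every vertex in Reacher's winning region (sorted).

3, 4

A0 = {3}
A1: add {4} — 4 (Reacher) has 4→3.
A2 = A1; e.g. 0 (Reacher) has no edge into A1. Fixed point.
Reacher's winning region = {3, 4}.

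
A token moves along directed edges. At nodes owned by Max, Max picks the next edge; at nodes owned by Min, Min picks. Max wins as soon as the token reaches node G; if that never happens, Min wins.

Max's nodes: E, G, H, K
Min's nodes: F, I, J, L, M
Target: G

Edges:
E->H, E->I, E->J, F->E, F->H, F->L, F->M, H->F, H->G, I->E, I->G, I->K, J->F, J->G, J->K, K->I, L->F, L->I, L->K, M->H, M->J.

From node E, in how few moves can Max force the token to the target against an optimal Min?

A0 = {G}
A1: add {H} — H (Max) has H→G.
A2: add {E} — E (Max) has E→H.
A3 = A2; e.g. F (Min) can still go to L. Fixed point.
E enters the attractor at level 2, so Max can force the target in 2 moves from there.

2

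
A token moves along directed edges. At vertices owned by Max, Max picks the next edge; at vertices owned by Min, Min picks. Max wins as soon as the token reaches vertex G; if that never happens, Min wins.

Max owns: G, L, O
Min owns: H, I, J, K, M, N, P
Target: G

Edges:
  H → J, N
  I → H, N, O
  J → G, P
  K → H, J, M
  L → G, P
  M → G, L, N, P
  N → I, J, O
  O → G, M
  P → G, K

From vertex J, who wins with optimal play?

A0 = {G}
A1: add {L, O} — L (Max) has L→G; O (Max) has O→G.
A2 = A1; e.g. H (Min) can still go to J. Fixed point.
J never enters the attractor, so Min can avoid the target forever.

Min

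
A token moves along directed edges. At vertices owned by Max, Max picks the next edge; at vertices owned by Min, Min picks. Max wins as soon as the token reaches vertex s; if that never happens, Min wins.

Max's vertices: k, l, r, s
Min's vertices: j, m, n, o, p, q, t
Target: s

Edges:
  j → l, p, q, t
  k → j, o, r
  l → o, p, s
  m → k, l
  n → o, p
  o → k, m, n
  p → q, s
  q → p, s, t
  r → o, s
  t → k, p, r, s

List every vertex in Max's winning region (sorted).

k, l, m, r, s

A0 = {s}
A1: add {l, r} — l (Max) has l→s; r (Max) has r→s.
A2: add {k} — k (Max) has k→r.
A3: add {m} — m (Min): all of {k, l} already in.
A4 = A3; e.g. j (Min) can still go to p. Fixed point.
Max's winning region = {k, l, m, r, s}.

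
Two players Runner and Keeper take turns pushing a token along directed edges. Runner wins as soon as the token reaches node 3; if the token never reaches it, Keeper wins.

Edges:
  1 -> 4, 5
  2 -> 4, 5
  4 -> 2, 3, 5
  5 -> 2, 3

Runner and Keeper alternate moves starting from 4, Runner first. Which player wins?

Runner

Track states (vertex, player-to-move).
A0 = {(3,Runner), (3,Keeper)}
A1: add {(4,Runner), (5,Runner)}.
(4,Runner) ∈ A1 ⇒ Runner forces the target.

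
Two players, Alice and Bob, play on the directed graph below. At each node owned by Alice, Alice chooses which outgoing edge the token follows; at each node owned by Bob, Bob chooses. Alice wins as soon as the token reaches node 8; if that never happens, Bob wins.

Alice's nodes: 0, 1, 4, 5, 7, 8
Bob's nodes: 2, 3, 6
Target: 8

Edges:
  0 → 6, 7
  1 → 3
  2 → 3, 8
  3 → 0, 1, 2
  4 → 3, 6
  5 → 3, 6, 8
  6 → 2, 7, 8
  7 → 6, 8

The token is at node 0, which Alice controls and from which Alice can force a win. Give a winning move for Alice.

7

A0 = {8}
A1: add {5, 7} — 5 (Alice) has 5→8; 7 (Alice) has 7→8.
A2: add {0} — 0 (Alice) has 0→7.
A3 = A2; e.g. 1 (Alice) has no edge into A2. Fixed point.
From 0, successor 7 is in the attractor (rank 1); the other successor 6 is not.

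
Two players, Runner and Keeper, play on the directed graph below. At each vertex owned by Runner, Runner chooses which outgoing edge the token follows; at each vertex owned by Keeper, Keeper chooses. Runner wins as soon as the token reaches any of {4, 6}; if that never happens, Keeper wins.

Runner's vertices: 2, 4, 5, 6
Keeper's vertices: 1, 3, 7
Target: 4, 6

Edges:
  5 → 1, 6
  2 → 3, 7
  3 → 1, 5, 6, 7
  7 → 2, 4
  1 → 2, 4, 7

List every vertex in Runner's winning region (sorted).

4, 5, 6

A0 = {4, 6}
A1: add {5} — 5 (Runner) has 5→6.
A2 = A1; e.g. 1 (Keeper) can still go to 2. Fixed point.
Runner's winning region = {4, 5, 6}.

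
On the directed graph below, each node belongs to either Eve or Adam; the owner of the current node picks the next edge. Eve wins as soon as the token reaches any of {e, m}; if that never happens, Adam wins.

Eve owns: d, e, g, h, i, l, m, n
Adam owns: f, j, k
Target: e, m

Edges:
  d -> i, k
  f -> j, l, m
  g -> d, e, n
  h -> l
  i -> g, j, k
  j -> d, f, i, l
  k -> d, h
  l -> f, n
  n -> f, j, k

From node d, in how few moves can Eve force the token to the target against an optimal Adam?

A0 = {e, m}
A1: add {g} — g (Eve) has g→e.
A2: add {i} — i (Eve) has i→g.
A3: add {d} — d (Eve) has d→i.
A4 = A3; e.g. f (Adam) can still go to j. Fixed point.
d enters the attractor at level 3, so Eve can force the target in 3 moves from there.

3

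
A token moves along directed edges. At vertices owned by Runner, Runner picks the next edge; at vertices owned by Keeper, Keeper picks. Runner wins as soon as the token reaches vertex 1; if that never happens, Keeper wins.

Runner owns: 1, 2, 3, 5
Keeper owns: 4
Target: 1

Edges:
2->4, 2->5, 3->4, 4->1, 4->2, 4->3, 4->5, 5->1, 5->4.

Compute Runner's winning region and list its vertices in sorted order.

1, 2, 5

A0 = {1}
A1: add {5} — 5 (Runner) has 5→1.
A2: add {2} — 2 (Runner) has 2→5.
A3 = A2; e.g. 3 (Runner) has no edge into A2. Fixed point.
Runner's winning region = {1, 2, 5}.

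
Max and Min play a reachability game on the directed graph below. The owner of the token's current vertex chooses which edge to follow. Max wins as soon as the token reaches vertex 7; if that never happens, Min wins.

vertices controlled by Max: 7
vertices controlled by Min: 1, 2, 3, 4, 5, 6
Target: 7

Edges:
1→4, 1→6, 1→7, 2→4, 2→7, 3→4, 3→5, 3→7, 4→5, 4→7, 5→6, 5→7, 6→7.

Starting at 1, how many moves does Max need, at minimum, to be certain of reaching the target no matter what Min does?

4

A0 = {7}
A1: add {6} — 6 (Min): all of {7} already in.
A2: add {5} — 5 (Min): all of {6, 7} already in.
A3: add {4} — 4 (Min): all of {5, 7} already in.
A4: add {1, 2, 3} — 1 (Min): all of {4, 6, 7} already in; 2 (Min): all of {4, 7} already in; 3 (Min): all of {4, 5, 7} already in.
A4 = all vertices. Fixed point.
1 enters the attractor at level 4, so Max can force the target in 4 moves from there.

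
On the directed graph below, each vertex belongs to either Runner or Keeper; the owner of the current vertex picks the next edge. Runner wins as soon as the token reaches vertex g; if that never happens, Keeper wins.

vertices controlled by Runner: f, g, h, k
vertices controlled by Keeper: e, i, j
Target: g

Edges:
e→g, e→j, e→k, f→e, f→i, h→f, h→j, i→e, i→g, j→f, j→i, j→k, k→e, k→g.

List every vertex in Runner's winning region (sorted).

A0 = {g}
A1: add {k} — k (Runner) has k→g.
A2 = A1; e.g. e (Keeper) can still go to j. Fixed point.
Runner's winning region = {g, k}.

g, k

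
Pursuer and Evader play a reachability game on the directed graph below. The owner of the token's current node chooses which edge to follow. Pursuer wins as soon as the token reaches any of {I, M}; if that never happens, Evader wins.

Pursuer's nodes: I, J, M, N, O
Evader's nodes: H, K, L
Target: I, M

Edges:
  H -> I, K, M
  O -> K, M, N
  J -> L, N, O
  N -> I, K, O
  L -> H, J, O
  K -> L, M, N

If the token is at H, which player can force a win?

A0 = {I, M}
A1: add {N, O} — N (Pursuer) has N→I; O (Pursuer) has O→M.
A2: add {J} — J (Pursuer) has J→N.
A3 = A2; e.g. H (Evader) can still go to K. Fixed point.
H never enters the attractor, so Evader can avoid the target forever.

Evader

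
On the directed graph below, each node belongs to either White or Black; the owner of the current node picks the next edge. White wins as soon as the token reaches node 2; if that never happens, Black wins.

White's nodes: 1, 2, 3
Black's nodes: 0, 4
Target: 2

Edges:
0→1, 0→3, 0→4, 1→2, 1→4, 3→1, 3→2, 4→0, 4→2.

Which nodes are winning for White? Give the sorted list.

A0 = {2}
A1: add {1, 3} — 1 (White) has 1→2; 3 (White) has 3→2.
A2 = A1; e.g. 0 (Black) can still go to 4. Fixed point.
White's winning region = {1, 2, 3}.

1, 2, 3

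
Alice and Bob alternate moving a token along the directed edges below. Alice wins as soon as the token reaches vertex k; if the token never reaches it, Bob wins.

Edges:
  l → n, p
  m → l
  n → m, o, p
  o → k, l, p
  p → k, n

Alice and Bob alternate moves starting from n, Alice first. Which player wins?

Bob

Track states (vertex, player-to-move).
A0 = {(k,Alice), (k,Bob)}
A1: add {(o,Alice), (p,Alice)}.
A2 = A1; e.g. (l,Alice) stays out. (n,Alice) never enters ⇒ Bob avoids the target.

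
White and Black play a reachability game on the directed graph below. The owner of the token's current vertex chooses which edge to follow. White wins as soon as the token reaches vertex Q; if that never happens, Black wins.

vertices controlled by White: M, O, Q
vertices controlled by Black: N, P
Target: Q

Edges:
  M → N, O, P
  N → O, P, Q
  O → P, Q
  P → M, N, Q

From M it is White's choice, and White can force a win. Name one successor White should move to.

O

A0 = {Q}
A1: add {O} — O (White) has O→Q.
A2: add {M} — M (White) has M→O.
A3 = A2; e.g. N (Black) can still go to P. Fixed point.
From M, successor O is in the attractor (rank 1); the other successors N, P are not.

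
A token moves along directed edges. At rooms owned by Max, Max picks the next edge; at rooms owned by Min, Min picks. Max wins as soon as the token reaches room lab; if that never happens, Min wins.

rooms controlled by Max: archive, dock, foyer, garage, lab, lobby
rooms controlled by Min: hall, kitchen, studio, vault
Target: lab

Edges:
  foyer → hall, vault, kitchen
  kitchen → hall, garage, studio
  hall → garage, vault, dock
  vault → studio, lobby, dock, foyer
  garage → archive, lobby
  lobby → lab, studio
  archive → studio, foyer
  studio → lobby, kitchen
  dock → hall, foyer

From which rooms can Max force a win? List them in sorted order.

A0 = {lab}
A1: add {lobby} — lobby (Max) has lobby→lab.
A2: add {garage} — garage (Max) has garage→lobby.
A3 = A2; e.g. hall (Min) can still go to vault. Fixed point.
Max's winning region = {garage, lab, lobby}.

garage, lab, lobby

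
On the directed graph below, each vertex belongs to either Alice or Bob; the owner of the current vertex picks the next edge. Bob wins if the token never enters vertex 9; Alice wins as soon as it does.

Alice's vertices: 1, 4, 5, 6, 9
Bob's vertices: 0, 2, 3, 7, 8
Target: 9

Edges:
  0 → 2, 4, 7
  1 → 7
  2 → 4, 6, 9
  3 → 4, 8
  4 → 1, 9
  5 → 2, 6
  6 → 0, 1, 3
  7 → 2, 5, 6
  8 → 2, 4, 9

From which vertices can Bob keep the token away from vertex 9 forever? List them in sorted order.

0, 1, 2, 3, 5, 6, 7, 8

A0 = {9}
A1: add {4} — 4 (Alice) has 4→9.
A2 = A1; e.g. 0 (Bob) can still go to 2. Fixed point.
Alice's attractor = {4, 9}; Bob avoids the target exactly from the complement.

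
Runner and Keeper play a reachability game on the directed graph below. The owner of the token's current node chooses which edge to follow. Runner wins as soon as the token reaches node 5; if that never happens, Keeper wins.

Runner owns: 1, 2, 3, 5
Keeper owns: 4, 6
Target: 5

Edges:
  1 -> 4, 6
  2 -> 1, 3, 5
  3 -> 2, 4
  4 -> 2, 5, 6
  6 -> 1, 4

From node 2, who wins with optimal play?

Runner

A0 = {5}
A1: add {2} — 2 (Runner) has 2→5.
2 ∈ A1, so Runner can force the target.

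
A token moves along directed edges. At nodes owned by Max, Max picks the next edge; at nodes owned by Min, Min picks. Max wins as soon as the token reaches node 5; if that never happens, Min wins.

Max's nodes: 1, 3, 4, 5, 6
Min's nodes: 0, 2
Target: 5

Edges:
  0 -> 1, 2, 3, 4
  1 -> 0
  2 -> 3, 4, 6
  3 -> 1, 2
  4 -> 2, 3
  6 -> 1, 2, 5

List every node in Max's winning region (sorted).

A0 = {5}
A1: add {6} — 6 (Max) has 6→5.
A2 = A1; e.g. 0 (Min) can still go to 1. Fixed point.
Max's winning region = {5, 6}.

5, 6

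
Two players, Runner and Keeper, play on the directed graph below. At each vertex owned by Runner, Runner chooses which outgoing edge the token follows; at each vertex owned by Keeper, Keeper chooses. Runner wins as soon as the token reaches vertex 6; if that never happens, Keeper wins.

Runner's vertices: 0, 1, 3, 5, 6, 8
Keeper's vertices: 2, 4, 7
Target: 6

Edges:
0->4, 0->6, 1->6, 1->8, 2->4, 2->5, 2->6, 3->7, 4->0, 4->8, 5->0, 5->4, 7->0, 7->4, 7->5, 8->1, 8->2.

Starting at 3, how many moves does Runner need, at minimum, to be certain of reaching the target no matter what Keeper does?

5

A0 = {6}
A1: add {0, 1} — 0 (Runner) has 0→6; 1 (Runner) has 1→6.
A2: add {5, 8} — 5 (Runner) has 5→0; 8 (Runner) has 8→1.
A3: add {4} — 4 (Keeper): all of {0, 8} already in.
A4: add {2, 7} — 2 (Keeper): all of {4, 5, 6} already in; 7 (Keeper): all of {0, 4, 5} already in.
A5: add {3} — 3 (Runner) has 3→7.
A5 = all vertices. Fixed point.
3 enters the attractor at level 5, so Runner can force the target in 5 moves from there.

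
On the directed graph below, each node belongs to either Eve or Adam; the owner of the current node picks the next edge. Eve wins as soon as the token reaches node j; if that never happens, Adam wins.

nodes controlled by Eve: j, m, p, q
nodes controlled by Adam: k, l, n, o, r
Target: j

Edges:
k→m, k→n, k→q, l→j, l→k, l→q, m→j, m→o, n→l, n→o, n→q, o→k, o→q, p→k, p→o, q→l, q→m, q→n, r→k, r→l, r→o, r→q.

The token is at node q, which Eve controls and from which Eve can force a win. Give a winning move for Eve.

A0 = {j}
A1: add {m} — m (Eve) has m→j.
A2: add {q} — q (Eve) has q→m.
A3 = A2; e.g. k (Adam) can still go to n. Fixed point.
From q, successor m is in the attractor (rank 1); the other successors l, n are not.

m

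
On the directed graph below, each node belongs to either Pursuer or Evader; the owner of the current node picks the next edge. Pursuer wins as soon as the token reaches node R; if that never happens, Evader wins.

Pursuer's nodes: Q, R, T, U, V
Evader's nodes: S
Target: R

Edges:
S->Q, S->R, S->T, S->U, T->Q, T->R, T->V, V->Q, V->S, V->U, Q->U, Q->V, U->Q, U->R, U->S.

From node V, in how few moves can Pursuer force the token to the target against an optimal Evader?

A0 = {R}
A1: add {T, U} — T (Pursuer) has T→R; U (Pursuer) has U→R.
A2: add {Q, V} — Q (Pursuer) has Q→U; V (Pursuer) has V→U.
V enters the attractor at level 2, so Pursuer can force the target in 2 moves from there.

2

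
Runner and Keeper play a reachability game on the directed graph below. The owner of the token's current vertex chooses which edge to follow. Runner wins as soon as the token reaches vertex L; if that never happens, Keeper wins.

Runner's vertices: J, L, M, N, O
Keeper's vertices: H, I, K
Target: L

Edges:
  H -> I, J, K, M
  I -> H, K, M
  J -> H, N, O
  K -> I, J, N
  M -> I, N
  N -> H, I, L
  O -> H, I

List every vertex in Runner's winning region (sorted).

A0 = {L}
A1: add {N} — N (Runner) has N→L.
A2: add {J, M} — J (Runner) has J→N; M (Runner) has M→N.
A3 = A2; e.g. H (Keeper) can still go to I. Fixed point.
Runner's winning region = {J, L, M, N}.

J, L, M, N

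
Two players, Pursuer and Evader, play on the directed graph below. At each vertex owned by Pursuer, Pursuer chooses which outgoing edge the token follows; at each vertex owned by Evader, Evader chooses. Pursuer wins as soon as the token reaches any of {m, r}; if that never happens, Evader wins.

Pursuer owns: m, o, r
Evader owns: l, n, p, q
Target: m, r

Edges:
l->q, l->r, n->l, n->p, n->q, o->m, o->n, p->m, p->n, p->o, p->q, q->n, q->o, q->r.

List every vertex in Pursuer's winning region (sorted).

m, o, r

A0 = {m, r}
A1: add {o} — o (Pursuer) has o→m.
A2 = A1; e.g. l (Evader) can still go to q. Fixed point.
Pursuer's winning region = {m, o, r}.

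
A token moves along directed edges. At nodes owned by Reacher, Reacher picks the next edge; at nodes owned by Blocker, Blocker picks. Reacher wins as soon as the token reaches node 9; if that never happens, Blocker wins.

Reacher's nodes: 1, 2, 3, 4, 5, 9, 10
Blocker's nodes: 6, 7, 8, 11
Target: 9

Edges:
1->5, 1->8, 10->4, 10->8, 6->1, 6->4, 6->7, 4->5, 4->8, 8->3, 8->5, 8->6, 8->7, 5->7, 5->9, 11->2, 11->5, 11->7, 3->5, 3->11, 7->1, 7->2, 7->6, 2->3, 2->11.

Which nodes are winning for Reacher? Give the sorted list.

1, 2, 3, 4, 5, 9, 10

A0 = {9}
A1: add {5} — 5 (Reacher) has 5→9.
A2: add {1, 3, 4} — 1 (Reacher) has 1→5; 3 (Reacher) has 3→5; 4 (Reacher) has 4→5.
A3: add {2, 10} — 2 (Reacher) has 2→3; 10 (Reacher) has 10→4.
A4 = A3; e.g. 6 (Blocker) can still go to 7. Fixed point.
Reacher's winning region = {1, 2, 3, 4, 5, 9, 10}.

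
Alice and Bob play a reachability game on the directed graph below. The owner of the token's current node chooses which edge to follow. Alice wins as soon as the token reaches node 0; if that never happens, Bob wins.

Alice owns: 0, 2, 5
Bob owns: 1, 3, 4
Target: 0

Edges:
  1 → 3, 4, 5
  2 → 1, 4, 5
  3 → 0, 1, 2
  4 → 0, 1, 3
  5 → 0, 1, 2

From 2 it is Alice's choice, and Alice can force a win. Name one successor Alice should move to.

A0 = {0}
A1: add {5} — 5 (Alice) has 5→0.
A2: add {2} — 2 (Alice) has 2→5.
A3 = A2; e.g. 1 (Bob) can still go to 3. Fixed point.
From 2, successor 5 is in the attractor (rank 1); the other successors 1, 4 are not.

5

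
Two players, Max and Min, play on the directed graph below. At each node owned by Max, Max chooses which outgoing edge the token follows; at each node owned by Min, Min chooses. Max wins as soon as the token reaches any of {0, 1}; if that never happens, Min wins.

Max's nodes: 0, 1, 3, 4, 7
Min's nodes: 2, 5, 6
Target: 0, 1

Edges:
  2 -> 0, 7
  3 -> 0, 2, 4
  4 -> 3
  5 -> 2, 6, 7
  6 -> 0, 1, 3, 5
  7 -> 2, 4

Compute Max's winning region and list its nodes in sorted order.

A0 = {0, 1}
A1: add {3} — 3 (Max) has 3→0.
A2: add {4} — 4 (Max) has 4→3.
A3: add {7} — 7 (Max) has 7→4.
A4: add {2} — 2 (Min): all of {0, 7} already in.
A5 = A4; e.g. 5 (Min) can still go to 6. Fixed point.
Max's winning region = {0, 1, 2, 3, 4, 7}.

0, 1, 2, 3, 4, 7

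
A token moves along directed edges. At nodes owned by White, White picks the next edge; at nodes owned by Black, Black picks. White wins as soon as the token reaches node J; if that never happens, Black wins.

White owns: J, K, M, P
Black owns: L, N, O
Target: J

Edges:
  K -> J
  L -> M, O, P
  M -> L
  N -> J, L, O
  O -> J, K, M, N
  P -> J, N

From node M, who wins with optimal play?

Black

A0 = {J}
A1: add {K, P} — K (White) has K→J; P (White) has P→J.
A2 = A1; e.g. L (Black) can still go to M. Fixed point.
M never enters the attractor, so Black can avoid the target forever.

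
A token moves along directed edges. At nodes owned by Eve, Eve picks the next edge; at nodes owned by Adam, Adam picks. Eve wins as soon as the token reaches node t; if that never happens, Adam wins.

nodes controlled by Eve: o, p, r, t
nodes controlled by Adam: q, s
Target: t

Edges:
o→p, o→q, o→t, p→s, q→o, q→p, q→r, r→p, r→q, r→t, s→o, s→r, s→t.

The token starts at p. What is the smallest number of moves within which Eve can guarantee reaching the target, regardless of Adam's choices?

A0 = {t}
A1: add {o, r} — o (Eve) has o→t; r (Eve) has r→t.
A2: add {s} — s (Adam): all of {o, r, t} already in.
A3: add {p} — p (Eve) has p→s.
p enters the attractor at level 3, so Eve can force the target in 3 moves from there.

3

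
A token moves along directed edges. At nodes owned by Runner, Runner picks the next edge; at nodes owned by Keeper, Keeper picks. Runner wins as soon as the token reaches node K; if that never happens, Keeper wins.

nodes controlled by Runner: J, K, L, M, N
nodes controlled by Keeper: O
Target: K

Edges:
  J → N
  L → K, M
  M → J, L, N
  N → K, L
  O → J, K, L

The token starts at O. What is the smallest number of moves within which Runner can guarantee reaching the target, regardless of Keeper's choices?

A0 = {K}
A1: add {L, N} — L (Runner) has L→K; N (Runner) has N→K.
A2: add {J, M} — J (Runner) has J→N; M (Runner) has M→L.
A3: add {O} — O (Keeper): all of {J, K, L} already in.
A3 = all vertices. Fixed point.
O enters the attractor at level 3, so Runner can force the target in 3 moves from there.

3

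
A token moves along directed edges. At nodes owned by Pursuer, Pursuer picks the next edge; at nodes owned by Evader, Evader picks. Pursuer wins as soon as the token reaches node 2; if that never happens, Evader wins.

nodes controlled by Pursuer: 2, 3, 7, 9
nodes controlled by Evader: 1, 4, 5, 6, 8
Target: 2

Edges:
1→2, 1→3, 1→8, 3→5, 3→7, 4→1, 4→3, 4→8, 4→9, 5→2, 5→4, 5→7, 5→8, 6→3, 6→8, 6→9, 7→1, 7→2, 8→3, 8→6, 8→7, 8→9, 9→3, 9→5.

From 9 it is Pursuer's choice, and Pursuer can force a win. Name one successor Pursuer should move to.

A0 = {2}
A1: add {7} — 7 (Pursuer) has 7→2.
A2: add {3} — 3 (Pursuer) has 3→7.
A3: add {9} — 9 (Pursuer) has 9→3.
A4 = A3; e.g. 1 (Evader) can still go to 8. Fixed point.
From 9, successor 3 is in the attractor (rank 2); the other successor 5 is not.

3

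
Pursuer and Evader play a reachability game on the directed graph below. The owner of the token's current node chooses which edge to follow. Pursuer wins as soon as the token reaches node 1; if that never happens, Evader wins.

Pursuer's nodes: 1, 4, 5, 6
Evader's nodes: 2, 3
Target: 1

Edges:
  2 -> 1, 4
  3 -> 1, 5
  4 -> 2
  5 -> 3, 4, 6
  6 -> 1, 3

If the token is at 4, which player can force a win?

Evader

A0 = {1}
A1: add {6} — 6 (Pursuer) has 6→1.
A2: add {5} — 5 (Pursuer) has 5→6.
A3: add {3} — 3 (Evader): all of {1, 5} already in.
A4 = A3; e.g. 2 (Evader) can still go to 4. Fixed point.
4 never enters the attractor, so Evader can avoid the target forever.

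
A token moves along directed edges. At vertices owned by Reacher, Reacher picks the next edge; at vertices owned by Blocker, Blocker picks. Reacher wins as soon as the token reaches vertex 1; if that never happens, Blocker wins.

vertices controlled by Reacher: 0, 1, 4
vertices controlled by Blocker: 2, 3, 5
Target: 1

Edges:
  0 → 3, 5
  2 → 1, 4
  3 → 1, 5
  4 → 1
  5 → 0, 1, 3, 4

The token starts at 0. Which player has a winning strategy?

A0 = {1}
A1: add {4} — 4 (Reacher) has 4→1.
A2: add {2} — 2 (Blocker): all of {1, 4} already in.
A3 = A2; e.g. 0 (Reacher) has no edge into A2. Fixed point.
0 never enters the attractor, so Blocker can avoid the target forever.

Blocker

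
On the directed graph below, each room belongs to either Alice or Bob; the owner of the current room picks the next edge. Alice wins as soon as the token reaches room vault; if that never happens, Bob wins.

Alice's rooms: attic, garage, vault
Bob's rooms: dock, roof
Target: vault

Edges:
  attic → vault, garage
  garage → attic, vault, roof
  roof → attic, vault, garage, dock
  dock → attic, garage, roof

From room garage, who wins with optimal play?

Alice

A0 = {vault}
A1: add {attic, garage} — attic (Alice) has attic→vault; garage (Alice) has garage→vault.
A2 = A1; e.g. roof (Bob) can still go to dock. Fixed point.
garage ∈ A1, so Alice can force the target.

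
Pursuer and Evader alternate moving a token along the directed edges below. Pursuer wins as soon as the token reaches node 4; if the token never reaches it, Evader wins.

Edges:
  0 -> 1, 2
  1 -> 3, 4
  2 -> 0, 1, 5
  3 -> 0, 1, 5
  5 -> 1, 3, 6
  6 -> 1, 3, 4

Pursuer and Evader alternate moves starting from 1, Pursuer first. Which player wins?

Track states (vertex, player-to-move).
A0 = {(4,Pursuer), (4,Evader)}
A1: add {(1,Pursuer), (6,Pursuer)}.
(1,Pursuer) ∈ A1 ⇒ Pursuer forces the target.

Pursuer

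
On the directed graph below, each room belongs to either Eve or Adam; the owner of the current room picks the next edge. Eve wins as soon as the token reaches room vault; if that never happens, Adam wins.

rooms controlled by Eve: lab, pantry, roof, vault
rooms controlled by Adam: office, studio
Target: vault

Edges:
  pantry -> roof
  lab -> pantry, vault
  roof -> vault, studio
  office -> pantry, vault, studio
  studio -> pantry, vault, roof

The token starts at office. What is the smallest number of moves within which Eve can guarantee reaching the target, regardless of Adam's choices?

4

A0 = {vault}
A1: add {lab, roof} — lab (Eve) has lab→vault; roof (Eve) has roof→vault.
A2: add {pantry} — pantry (Eve) has pantry→roof.
A3: add {studio} — studio (Adam): all of {pantry, vault, roof} already in.
A4: add {office} — office (Adam): all of {pantry, vault, studio} already in.
A4 = all vertices. Fixed point.
office enters the attractor at level 4, so Eve can force the target in 4 moves from there.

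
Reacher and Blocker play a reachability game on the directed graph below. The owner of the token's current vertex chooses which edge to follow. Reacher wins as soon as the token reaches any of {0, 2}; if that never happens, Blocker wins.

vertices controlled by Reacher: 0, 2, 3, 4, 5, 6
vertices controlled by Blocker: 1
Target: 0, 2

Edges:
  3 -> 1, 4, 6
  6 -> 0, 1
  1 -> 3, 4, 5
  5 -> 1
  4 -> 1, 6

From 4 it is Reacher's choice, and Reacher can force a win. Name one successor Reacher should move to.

6

A0 = {0, 2}
A1: add {6} — 6 (Reacher) has 6→0.
A2: add {3, 4} — 3 (Reacher) has 3→6; 4 (Reacher) has 4→6.
A3 = A2; e.g. 1 (Blocker) can still go to 5. Fixed point.
From 4, successor 6 is in the attractor (rank 1); the other successor 1 is not.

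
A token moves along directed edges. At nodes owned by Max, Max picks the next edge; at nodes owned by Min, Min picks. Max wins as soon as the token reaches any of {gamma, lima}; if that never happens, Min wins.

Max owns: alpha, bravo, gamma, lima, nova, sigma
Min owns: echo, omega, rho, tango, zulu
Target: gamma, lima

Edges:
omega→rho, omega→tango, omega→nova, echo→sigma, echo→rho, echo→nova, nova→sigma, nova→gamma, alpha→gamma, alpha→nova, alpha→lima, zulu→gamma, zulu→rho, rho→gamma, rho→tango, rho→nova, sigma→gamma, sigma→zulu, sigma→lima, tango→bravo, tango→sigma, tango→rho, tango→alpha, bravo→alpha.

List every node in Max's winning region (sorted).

A0 = {gamma, lima}
A1: add {alpha, nova, sigma} — sigma (Max) has sigma→gamma; alpha (Max) has alpha→gamma; nova (Max) has nova→gamma.
A2: add {bravo} — bravo (Max) has bravo→alpha.
A3 = A2; e.g. rho (Min) can still go to tango. Fixed point.
Max's winning region = {alpha, bravo, gamma, lima, nova, sigma}.

alpha, bravo, gamma, lima, nova, sigma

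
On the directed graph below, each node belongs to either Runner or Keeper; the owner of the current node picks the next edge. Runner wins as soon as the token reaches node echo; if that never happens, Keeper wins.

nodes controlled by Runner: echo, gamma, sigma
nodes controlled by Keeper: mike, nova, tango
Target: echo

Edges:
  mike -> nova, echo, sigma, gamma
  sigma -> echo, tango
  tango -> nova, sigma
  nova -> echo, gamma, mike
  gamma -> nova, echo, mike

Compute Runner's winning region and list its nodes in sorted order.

A0 = {echo}
A1: add {gamma, sigma} — sigma (Runner) has sigma→echo; gamma (Runner) has gamma→echo.
A2 = A1; e.g. nova (Keeper) can still go to mike. Fixed point.
Runner's winning region = {echo, gamma, sigma}.

echo, gamma, sigma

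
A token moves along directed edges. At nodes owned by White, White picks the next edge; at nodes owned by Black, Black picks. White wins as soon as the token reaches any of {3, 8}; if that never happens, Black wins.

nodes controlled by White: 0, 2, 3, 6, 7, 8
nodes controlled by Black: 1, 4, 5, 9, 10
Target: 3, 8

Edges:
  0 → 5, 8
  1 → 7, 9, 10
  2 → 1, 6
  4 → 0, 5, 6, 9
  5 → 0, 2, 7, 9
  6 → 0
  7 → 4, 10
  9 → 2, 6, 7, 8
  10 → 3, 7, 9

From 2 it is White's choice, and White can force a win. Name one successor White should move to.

A0 = {3, 8}
A1: add {0} — 0 (White) has 0→8.
A2: add {6} — 6 (White) has 6→0.
A3: add {2} — 2 (White) has 2→6.
A4 = A3; e.g. 1 (Black) can still go to 7. Fixed point.
From 2, successor 6 is in the attractor (rank 2); the other successor 1 is not.

6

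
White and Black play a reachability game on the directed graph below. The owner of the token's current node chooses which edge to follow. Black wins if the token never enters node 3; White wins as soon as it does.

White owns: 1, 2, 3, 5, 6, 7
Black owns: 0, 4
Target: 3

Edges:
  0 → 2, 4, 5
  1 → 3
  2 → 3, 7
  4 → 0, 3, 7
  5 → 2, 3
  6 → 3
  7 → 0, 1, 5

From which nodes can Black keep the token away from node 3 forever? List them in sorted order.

0, 4

A0 = {3}
A1: add {1, 2, 5, 6} — 1 (White) has 1→3; 2 (White) has 2→3; 5 (White) has 5→3; 6 (White) has 6→3.
A2: add {7} — 7 (White) has 7→1.
A3 = A2; e.g. 0 (Black) can still go to 4. Fixed point.
White's attractor = {1, 2, 3, 5, 6, 7}; Black avoids the target exactly from the complement.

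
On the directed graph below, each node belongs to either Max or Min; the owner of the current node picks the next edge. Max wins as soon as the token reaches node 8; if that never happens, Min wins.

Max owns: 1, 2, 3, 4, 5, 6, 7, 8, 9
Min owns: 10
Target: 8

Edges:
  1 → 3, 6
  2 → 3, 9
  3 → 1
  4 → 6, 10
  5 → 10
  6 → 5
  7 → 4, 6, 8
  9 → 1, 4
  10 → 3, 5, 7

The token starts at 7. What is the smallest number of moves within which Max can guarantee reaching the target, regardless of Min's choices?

1

A0 = {8}
A1: add {7} — 7 (Max) has 7→8.
A2 = A1; e.g. 1 (Max) has no edge into A1. Fixed point.
7 enters the attractor at level 1, so Max can force the target in 1 move from there.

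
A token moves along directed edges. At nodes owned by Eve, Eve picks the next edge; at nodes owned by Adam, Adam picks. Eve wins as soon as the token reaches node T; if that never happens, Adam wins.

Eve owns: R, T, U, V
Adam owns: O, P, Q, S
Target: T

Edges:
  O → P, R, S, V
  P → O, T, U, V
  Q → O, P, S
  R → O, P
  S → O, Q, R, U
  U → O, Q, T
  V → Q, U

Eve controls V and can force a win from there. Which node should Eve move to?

U

A0 = {T}
A1: add {U} — U (Eve) has U→T.
A2: add {V} — V (Eve) has V→U.
A3 = A2; e.g. O (Adam) can still go to P. Fixed point.
From V, successor U is in the attractor (rank 1); the other successor Q is not.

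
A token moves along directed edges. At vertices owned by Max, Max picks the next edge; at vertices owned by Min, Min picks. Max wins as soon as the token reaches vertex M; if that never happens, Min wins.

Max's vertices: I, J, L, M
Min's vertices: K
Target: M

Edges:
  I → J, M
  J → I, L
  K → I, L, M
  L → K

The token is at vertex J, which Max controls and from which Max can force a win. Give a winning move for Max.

A0 = {M}
A1: add {I} — I (Max) has I→M.
A2: add {J} — J (Max) has J→I.
A3 = A2; e.g. K (Min) can still go to L. Fixed point.
From J, successor I is in the attractor (rank 1); the other successor L is not.

I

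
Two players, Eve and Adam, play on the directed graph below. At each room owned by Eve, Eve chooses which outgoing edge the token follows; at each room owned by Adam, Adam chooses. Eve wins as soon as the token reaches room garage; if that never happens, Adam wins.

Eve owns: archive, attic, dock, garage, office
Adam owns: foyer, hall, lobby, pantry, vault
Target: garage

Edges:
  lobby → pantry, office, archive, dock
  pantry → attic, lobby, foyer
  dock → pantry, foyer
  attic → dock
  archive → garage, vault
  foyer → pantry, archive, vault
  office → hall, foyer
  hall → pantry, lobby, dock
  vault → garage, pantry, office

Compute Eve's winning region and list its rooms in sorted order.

archive, garage

A0 = {garage}
A1: add {archive} — archive (Eve) has archive→garage.
A2 = A1; e.g. pantry (Adam) can still go to attic. Fixed point.
Eve's winning region = {archive, garage}.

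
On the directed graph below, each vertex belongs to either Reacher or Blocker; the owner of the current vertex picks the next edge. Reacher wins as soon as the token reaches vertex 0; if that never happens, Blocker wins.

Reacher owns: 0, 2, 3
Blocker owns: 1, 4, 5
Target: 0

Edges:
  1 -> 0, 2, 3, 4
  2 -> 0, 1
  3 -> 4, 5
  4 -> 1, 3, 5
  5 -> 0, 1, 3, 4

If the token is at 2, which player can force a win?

A0 = {0}
A1: add {2} — 2 (Reacher) has 2→0.
A2 = A1; e.g. 1 (Blocker) can still go to 3. Fixed point.
2 ∈ A1, so Reacher can force the target.

Reacher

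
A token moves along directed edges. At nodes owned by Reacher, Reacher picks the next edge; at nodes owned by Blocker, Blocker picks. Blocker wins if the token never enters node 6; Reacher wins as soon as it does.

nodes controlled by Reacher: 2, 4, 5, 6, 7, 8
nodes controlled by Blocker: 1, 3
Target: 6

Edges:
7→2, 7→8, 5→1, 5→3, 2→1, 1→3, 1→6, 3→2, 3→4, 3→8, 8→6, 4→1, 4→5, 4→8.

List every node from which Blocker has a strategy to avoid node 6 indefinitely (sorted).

1, 2, 3, 5

A0 = {6}
A1: add {8} — 8 (Reacher) has 8→6.
A2: add {4, 7} — 4 (Reacher) has 4→8; 7 (Reacher) has 7→8.
A3 = A2; e.g. 1 (Blocker) can still go to 3. Fixed point.
Reacher's attractor = {4, 6, 7, 8}; Blocker avoids the target exactly from the complement.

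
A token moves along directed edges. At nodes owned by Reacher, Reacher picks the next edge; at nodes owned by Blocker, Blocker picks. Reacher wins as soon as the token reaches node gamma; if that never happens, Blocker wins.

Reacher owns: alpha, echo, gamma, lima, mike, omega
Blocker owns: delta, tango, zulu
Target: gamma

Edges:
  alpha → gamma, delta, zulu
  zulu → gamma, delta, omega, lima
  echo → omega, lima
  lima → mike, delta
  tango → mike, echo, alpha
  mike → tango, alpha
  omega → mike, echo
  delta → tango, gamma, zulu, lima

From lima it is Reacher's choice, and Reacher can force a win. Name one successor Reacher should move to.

A0 = {gamma}
A1: add {alpha} — alpha (Reacher) has alpha→gamma.
A2: add {mike} — mike (Reacher) has mike→alpha.
A3: add {lima, omega} — omega (Reacher) has omega→mike; lima (Reacher) has lima→mike.
A4: add {echo} — echo (Reacher) has echo→omega.
A5: add {tango} — tango (Blocker): all of {mike, echo, alpha} already in.
A6 = A5; e.g. delta (Blocker) can still go to zulu. Fixed point.
From lima, successor mike is in the attractor (rank 2); the other successor delta is not.

mike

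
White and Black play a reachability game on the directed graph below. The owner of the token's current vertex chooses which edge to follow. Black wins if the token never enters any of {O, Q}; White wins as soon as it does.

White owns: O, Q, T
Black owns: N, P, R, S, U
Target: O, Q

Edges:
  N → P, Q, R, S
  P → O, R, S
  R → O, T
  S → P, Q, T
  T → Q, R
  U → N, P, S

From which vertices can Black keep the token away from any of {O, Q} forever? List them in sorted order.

N, P, S, U

A0 = {O, Q}
A1: add {T} — T (White) has T→Q.
A2: add {R} — R (Black): all of {O, T} already in.
A3 = A2; e.g. N (Black) can still go to P. Fixed point.
White's attractor = {O, Q, R, T}; Black avoids the target exactly from the complement.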